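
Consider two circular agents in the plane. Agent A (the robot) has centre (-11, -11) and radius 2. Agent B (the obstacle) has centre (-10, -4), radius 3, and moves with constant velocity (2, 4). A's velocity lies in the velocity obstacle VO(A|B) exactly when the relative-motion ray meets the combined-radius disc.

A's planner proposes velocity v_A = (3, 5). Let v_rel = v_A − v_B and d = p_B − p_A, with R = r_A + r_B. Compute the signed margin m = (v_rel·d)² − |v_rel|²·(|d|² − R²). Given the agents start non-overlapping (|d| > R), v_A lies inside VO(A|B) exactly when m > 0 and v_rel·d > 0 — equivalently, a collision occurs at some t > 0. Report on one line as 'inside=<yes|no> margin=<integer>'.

d = (1, 7),  |d|² = 50;  R = 2+3 = 5,  c = 50−5² = 25
v_rel = (1, 1),  |v_rel|² = 2;  v_rel·d = (1)·(1) + (1)·(7) = 8
2·t² − 16·t + 25 = 0  ⇒  m = 8² − 2·25 = 14
m = 14 > 0,  v_rel·d = 8 > 0  ⇒  inside

inside=yes margin=14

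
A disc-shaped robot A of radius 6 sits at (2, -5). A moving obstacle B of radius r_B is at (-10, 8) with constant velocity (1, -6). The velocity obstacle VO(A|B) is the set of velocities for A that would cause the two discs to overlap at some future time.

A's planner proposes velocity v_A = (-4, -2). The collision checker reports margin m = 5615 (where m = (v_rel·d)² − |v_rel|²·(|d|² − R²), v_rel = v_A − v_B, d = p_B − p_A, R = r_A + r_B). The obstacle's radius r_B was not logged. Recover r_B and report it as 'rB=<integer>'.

m = 5615
d = (-12, 13);  v_rel = (-5, 4),  |v_rel|² = 41
v_rel×d = (-5)·(13) − (4)·(-12) = -17
since m = R²·41 − (-17)²:  R² = (289 + 5615) / 41 = 144
R = √144 = 12  ⇒  r_B = 12 − 6 = 6

rB=6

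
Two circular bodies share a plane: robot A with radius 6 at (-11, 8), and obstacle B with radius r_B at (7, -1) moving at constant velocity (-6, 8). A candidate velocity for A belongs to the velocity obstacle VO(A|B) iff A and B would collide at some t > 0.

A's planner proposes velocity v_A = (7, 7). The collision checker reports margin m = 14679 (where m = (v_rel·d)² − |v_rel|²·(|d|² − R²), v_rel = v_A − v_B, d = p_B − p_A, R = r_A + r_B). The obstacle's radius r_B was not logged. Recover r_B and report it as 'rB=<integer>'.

m = 14679
d = (18, -9);  v_rel = (13, -1),  |v_rel|² = 170
v_rel×d = (13)·(-9) − (-1)·(18) = -99
since m = R²·170 − (-99)²:  R² = (9801 + 14679) / 170 = 144
R = √144 = 12  ⇒  r_B = 12 − 6 = 6

rB=6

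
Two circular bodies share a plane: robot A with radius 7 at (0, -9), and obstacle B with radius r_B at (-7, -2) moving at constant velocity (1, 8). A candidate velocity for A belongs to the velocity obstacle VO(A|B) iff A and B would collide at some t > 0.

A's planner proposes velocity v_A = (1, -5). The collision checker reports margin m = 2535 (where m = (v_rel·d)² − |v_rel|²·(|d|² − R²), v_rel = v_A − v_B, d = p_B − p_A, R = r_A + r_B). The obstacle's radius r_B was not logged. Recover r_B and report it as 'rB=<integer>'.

m = 2535
d = (-7, 7);  v_rel = (0, -13),  |v_rel|² = 169
v_rel×d = (0)·(7) − (-13)·(-7) = -91
since m = R²·169 − (-91)²:  R² = (8281 + 2535) / 169 = 64
R = √64 = 8  ⇒  r_B = 8 − 7 = 1

rB=1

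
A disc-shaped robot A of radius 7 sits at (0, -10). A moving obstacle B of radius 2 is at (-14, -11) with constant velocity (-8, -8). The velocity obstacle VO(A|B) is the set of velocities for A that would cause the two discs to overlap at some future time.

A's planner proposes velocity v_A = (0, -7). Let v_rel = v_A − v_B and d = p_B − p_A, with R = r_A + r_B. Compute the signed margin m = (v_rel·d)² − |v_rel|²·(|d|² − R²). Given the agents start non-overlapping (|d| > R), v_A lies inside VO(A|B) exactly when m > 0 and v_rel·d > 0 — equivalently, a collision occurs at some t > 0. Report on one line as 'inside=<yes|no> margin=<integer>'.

d = (-14, -1),  |d|² = 197;  R = 7+2 = 9,  c = 197−9² = 116
v_rel = (8, 1),  |v_rel|² = 65;  v_rel·d = (8)·(-14) + (1)·(-1) = -113
65·t² + 226·t + 116 = 0  ⇒  m = (-113)² − 65·116 = 5229
m = 5229 > 0,  v_rel·d = -113 < 0  ⇒  outside

inside=no margin=5229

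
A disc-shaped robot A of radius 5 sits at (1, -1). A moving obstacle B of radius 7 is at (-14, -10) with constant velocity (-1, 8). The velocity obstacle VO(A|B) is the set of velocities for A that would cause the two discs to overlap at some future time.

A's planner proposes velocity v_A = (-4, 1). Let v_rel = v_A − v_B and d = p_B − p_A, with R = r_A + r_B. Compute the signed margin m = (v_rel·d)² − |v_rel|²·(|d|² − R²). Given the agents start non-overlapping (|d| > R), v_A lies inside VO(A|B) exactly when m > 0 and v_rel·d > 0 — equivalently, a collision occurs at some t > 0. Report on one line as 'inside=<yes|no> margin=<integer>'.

d = (-15, -9),  |d|² = 306;  R = 5+7 = 12,  c = 306−12² = 162
v_rel = (-3, -7),  |v_rel|² = 58;  v_rel·d = (-3)·(-15) + (-7)·(-9) = 108
58·t² − 216·t + 162 = 0  ⇒  m = 108² − 58·162 = 2268
m = 2268 > 0,  v_rel·d = 108 > 0  ⇒  inside

inside=yes margin=2268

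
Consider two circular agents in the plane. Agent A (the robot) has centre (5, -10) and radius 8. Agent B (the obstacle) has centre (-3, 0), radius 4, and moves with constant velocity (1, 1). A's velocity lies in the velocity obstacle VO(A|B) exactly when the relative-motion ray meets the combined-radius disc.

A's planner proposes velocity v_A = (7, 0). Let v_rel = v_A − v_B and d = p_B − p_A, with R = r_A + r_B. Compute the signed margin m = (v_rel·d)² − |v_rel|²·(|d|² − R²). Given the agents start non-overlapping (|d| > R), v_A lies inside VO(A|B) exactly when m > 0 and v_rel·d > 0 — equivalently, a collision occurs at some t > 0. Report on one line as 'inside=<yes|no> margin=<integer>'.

d = (-8, 10),  |d|² = 164;  R = 8+4 = 12,  c = 164−12² = 20
v_rel = (6, -1),  |v_rel|² = 37;  v_rel·d = (6)·(-8) + (-1)·(10) = -58
37·t² + 116·t + 20 = 0  ⇒  m = (-58)² − 37·20 = 2624
m = 2624 > 0,  v_rel·d = -58 < 0  ⇒  outside

inside=no margin=2624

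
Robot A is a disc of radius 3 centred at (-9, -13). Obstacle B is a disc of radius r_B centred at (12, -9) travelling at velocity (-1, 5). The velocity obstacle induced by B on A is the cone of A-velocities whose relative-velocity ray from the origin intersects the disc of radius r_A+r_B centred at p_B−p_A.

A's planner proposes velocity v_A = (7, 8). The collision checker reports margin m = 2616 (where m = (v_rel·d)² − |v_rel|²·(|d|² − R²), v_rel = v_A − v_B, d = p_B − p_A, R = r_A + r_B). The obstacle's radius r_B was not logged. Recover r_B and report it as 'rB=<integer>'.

m = 2616
d = (21, 4);  v_rel = (8, 3),  |v_rel|² = 73
v_rel×d = (8)·(4) − (3)·(21) = -31
since m = R²·73 − (-31)²:  R² = (961 + 2616) / 73 = 49
R = √49 = 7  ⇒  r_B = 7 − 3 = 4

rB=4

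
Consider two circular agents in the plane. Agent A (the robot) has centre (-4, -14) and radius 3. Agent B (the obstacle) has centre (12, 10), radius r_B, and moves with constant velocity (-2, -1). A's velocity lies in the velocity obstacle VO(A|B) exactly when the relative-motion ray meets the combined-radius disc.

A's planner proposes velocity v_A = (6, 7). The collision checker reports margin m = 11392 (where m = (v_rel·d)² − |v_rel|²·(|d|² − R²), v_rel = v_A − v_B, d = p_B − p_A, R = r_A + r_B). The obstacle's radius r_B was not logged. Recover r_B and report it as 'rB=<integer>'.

m = 11392
d = (16, 24);  v_rel = (8, 8),  |v_rel|² = 128
v_rel×d = (8)·(24) − (8)·(16) = 64
since m = R²·128 − 64²:  R² = (4096 + 11392) / 128 = 121
R = √121 = 11  ⇒  r_B = 11 − 3 = 8

rB=8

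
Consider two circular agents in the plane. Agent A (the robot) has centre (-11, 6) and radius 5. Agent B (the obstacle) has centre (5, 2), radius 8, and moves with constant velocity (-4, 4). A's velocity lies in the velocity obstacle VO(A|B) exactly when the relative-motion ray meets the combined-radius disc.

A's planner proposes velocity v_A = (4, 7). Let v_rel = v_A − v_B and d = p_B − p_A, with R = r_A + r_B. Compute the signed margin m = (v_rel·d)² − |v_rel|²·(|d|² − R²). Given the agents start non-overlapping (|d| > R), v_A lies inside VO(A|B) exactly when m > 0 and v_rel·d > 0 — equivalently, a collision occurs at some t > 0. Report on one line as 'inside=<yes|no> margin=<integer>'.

d = (16, -4),  |d|² = 272;  R = 5+8 = 13,  c = 272−13² = 103
v_rel = (8, 3),  |v_rel|² = 73;  v_rel·d = (8)·(16) + (3)·(-4) = 116
73·t² − 232·t + 103 = 0  ⇒  m = 116² − 73·103 = 5937
m = 5937 > 0,  v_rel·d = 116 > 0  ⇒  inside

inside=yes margin=5937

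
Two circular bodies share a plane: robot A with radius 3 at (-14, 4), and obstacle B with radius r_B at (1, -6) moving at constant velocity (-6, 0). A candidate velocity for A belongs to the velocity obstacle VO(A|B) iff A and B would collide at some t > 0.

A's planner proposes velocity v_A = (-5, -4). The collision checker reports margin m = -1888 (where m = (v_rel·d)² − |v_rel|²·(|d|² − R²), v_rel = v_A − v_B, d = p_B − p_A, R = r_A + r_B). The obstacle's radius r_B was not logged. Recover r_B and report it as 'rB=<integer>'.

m = -1888
d = (15, -10);  v_rel = (1, -4),  |v_rel|² = 17
v_rel×d = (1)·(-10) − (-4)·(15) = 50
since m = R²·17 − 50²:  R² = (2500 + -1888) / 17 = 36
R = √36 = 6  ⇒  r_B = 6 − 3 = 3

rB=3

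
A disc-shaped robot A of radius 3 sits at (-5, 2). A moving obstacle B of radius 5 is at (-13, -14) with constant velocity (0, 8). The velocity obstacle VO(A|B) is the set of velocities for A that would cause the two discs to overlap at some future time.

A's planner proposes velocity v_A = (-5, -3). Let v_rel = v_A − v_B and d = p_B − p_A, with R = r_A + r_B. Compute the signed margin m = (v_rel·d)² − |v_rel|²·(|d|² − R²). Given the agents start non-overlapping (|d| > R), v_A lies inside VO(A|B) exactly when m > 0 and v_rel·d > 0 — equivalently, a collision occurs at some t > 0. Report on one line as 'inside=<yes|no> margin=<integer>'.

d = (-8, -16),  |d|² = 320;  R = 3+5 = 8,  c = 320−8² = 256
v_rel = (-5, -11),  |v_rel|² = 146;  v_rel·d = (-5)·(-8) + (-11)·(-16) = 216
146·t² − 432·t + 256 = 0  ⇒  m = 216² − 146·256 = 9280
m = 9280 > 0,  v_rel·d = 216 > 0  ⇒  inside

inside=yes margin=9280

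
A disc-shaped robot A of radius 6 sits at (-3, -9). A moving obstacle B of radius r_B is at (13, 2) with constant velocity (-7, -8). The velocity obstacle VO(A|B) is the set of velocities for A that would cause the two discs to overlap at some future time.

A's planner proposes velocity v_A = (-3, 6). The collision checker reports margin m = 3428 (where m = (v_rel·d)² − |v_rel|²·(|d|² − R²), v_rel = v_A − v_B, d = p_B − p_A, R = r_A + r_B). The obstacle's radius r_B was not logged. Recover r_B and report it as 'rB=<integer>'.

m = 3428
d = (16, 11);  v_rel = (4, 14),  |v_rel|² = 212
v_rel×d = (4)·(11) − (14)·(16) = -180
since m = R²·212 − (-180)²:  R² = (32400 + 3428) / 212 = 169
R = √169 = 13  ⇒  r_B = 13 − 6 = 7

rB=7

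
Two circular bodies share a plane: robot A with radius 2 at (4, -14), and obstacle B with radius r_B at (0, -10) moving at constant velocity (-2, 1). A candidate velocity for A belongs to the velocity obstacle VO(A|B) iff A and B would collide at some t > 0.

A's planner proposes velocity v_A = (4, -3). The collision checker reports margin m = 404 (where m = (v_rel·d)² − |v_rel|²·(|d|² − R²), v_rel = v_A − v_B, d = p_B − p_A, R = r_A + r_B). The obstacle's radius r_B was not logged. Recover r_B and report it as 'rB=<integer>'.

m = 404
d = (-4, 4);  v_rel = (6, -4),  |v_rel|² = 52
v_rel×d = (6)·(4) − (-4)·(-4) = 8
since m = R²·52 − 8²:  R² = (64 + 404) / 52 = 9
R = √9 = 3  ⇒  r_B = 3 − 2 = 1

rB=1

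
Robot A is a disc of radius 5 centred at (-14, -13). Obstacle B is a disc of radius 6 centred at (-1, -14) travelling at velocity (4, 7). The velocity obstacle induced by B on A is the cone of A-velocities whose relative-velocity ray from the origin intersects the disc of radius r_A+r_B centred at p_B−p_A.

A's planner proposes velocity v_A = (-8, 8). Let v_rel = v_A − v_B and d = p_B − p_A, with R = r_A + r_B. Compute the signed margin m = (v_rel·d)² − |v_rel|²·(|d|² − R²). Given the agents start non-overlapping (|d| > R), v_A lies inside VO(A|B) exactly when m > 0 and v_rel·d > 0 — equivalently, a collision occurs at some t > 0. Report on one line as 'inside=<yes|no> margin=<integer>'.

d = (13, -1),  |d|² = 170;  R = 5+6 = 11,  c = 170−11² = 49
v_rel = (-12, 1),  |v_rel|² = 145;  v_rel·d = (-12)·(13) + (1)·(-1) = -157
145·t² + 314·t + 49 = 0  ⇒  m = (-157)² − 145·49 = 17544
m = 17544 > 0,  v_rel·d = -157 < 0  ⇒  outside

inside=no margin=17544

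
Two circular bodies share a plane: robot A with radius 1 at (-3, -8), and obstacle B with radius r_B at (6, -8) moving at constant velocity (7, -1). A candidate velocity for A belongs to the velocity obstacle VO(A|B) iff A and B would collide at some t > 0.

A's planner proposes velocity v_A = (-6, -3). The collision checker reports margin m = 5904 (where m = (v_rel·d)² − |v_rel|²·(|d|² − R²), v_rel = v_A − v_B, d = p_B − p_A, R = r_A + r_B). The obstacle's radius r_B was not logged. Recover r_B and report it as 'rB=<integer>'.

m = 5904
d = (9, 0);  v_rel = (-13, -2),  |v_rel|² = 173
v_rel×d = (-13)·(0) − (-2)·(9) = 18
since m = R²·173 − 18²:  R² = (324 + 5904) / 173 = 36
R = √36 = 6  ⇒  r_B = 6 − 1 = 5

rB=5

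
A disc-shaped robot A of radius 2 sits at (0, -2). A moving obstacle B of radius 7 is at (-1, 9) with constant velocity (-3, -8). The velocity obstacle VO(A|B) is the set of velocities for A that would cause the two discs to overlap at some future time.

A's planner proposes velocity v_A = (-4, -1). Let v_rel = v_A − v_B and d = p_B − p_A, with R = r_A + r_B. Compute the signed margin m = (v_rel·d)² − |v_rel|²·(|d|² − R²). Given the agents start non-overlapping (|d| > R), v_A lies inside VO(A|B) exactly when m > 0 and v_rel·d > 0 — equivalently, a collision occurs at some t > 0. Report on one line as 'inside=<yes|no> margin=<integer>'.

d = (-1, 11),  |d|² = 122;  R = 2+7 = 9,  c = 122−9² = 41
v_rel = (-1, 7),  |v_rel|² = 50;  v_rel·d = (-1)·(-1) + (7)·(11) = 78
50·t² − 156·t + 41 = 0  ⇒  m = 78² − 50·41 = 4034
m = 4034 > 0,  v_rel·d = 78 > 0  ⇒  inside

inside=yes margin=4034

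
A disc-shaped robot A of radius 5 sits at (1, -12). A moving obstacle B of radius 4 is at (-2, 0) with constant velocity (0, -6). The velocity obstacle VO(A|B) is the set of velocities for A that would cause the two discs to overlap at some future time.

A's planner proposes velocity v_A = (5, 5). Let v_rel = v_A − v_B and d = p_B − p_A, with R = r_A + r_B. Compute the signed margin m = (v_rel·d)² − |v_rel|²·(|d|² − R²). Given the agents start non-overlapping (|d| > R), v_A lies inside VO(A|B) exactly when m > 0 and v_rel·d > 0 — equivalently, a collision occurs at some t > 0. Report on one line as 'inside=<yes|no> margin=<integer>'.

d = (-3, 12),  |d|² = 153;  R = 5+4 = 9,  c = 153−9² = 72
v_rel = (5, 11),  |v_rel|² = 146;  v_rel·d = (5)·(-3) + (11)·(12) = 117
146·t² − 234·t + 72 = 0  ⇒  m = 117² − 146·72 = 3177
m = 3177 > 0,  v_rel·d = 117 > 0  ⇒  inside

inside=yes margin=3177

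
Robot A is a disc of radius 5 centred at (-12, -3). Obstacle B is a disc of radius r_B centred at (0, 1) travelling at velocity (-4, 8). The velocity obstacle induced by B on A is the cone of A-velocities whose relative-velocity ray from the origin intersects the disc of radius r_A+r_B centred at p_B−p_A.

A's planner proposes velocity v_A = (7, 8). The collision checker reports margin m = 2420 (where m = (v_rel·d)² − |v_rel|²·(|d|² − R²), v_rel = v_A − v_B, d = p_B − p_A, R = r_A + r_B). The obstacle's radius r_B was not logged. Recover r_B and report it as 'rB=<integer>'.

m = 2420
d = (12, 4);  v_rel = (11, 0),  |v_rel|² = 121
v_rel×d = (11)·(4) − (0)·(12) = 44
since m = R²·121 − 44²:  R² = (1936 + 2420) / 121 = 36
R = √36 = 6  ⇒  r_B = 6 − 5 = 1

rB=1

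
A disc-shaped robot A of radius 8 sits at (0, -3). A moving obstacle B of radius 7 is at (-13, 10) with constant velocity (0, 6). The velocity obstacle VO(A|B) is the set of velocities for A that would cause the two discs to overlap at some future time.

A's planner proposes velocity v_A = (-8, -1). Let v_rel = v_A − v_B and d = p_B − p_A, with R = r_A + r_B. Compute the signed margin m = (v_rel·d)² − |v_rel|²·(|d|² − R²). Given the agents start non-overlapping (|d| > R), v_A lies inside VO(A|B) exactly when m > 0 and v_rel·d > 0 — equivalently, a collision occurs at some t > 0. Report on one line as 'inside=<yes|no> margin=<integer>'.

d = (-13, 13),  |d|² = 338;  R = 8+7 = 15,  c = 338−15² = 113
v_rel = (-8, -7),  |v_rel|² = 113;  v_rel·d = (-8)·(-13) + (-7)·(13) = 13
113·t² − 26·t + 113 = 0  ⇒  m = 13² − 113·113 = -12600
m = -12600 < 0,  v_rel·d = 13 > 0  ⇒  outside

inside=no margin=-12600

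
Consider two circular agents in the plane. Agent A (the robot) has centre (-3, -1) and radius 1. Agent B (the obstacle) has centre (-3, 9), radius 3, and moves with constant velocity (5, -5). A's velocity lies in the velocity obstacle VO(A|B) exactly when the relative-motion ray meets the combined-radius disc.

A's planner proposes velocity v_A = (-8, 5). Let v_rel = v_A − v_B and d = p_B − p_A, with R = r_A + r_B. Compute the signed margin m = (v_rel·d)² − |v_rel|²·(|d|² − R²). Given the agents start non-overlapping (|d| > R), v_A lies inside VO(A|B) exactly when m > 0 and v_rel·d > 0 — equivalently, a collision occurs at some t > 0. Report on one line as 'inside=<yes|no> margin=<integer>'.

d = (0, 10),  |d|² = 100;  R = 1+3 = 4,  c = 100−4² = 84
v_rel = (-13, 10),  |v_rel|² = 269;  v_rel·d = (-13)·(0) + (10)·(10) = 100
269·t² − 200·t + 84 = 0  ⇒  m = 100² − 269·84 = -12596
m = -12596 < 0,  v_rel·d = 100 > 0  ⇒  outside

inside=no margin=-12596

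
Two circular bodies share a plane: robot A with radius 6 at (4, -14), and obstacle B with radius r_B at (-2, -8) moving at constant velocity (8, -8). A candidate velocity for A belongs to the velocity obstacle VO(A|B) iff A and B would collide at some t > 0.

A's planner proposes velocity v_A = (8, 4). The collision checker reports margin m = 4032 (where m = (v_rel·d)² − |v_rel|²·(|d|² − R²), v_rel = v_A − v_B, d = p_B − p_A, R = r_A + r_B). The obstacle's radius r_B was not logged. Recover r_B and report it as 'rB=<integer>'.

m = 4032
d = (-6, 6);  v_rel = (0, 12),  |v_rel|² = 144
v_rel×d = (0)·(6) − (12)·(-6) = 72
since m = R²·144 − 72²:  R² = (5184 + 4032) / 144 = 64
R = √64 = 8  ⇒  r_B = 8 − 6 = 2

rB=2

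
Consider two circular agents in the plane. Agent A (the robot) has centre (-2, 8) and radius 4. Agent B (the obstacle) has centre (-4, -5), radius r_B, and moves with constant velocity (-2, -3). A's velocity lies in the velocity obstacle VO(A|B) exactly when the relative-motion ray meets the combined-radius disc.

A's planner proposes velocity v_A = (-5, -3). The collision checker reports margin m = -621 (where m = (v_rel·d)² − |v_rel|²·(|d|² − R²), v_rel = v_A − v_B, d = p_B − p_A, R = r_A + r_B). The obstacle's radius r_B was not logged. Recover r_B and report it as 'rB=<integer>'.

m = -621
d = (-2, -13);  v_rel = (-3, 0),  |v_rel|² = 9
v_rel×d = (-3)·(-13) − (0)·(-2) = 39
since m = R²·9 − 39²:  R² = (1521 + -621) / 9 = 100
R = √100 = 10  ⇒  r_B = 10 − 4 = 6

rB=6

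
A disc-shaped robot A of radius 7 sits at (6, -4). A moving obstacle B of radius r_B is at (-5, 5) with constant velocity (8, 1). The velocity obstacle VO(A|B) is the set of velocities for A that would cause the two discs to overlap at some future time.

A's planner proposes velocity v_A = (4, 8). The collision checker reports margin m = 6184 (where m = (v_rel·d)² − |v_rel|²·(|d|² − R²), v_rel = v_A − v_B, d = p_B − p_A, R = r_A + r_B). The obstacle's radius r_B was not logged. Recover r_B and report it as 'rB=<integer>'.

m = 6184
d = (-11, 9);  v_rel = (-4, 7),  |v_rel|² = 65
v_rel×d = (-4)·(9) − (7)·(-11) = 41
since m = R²·65 − 41²:  R² = (1681 + 6184) / 65 = 121
R = √121 = 11  ⇒  r_B = 11 − 7 = 4

rB=4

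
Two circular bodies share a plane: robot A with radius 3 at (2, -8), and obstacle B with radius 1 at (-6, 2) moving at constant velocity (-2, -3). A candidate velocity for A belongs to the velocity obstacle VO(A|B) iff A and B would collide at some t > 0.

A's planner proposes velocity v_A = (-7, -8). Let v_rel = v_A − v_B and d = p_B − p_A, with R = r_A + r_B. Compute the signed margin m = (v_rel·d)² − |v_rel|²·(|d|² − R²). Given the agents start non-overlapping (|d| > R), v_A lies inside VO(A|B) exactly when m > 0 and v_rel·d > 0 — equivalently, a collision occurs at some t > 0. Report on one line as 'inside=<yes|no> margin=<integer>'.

d = (-8, 10),  |d|² = 164;  R = 3+1 = 4,  c = 164−4² = 148
v_rel = (-5, -5),  |v_rel|² = 50;  v_rel·d = (-5)·(-8) + (-5)·(10) = -10
50·t² + 20·t + 148 = 0  ⇒  m = (-10)² − 50·148 = -7300
m = -7300 < 0,  v_rel·d = -10 < 0  ⇒  outside

inside=no margin=-7300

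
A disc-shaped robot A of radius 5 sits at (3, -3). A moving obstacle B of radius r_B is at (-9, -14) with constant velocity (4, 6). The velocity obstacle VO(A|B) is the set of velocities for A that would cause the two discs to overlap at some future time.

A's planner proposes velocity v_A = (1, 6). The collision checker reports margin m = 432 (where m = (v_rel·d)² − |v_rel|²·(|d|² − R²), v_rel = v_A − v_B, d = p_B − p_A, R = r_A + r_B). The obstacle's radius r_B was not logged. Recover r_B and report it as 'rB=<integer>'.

m = 432
d = (-12, -11);  v_rel = (-3, 0),  |v_rel|² = 9
v_rel×d = (-3)·(-11) − (0)·(-12) = 33
since m = R²·9 − 33²:  R² = (1089 + 432) / 9 = 169
R = √169 = 13  ⇒  r_B = 13 − 5 = 8

rB=8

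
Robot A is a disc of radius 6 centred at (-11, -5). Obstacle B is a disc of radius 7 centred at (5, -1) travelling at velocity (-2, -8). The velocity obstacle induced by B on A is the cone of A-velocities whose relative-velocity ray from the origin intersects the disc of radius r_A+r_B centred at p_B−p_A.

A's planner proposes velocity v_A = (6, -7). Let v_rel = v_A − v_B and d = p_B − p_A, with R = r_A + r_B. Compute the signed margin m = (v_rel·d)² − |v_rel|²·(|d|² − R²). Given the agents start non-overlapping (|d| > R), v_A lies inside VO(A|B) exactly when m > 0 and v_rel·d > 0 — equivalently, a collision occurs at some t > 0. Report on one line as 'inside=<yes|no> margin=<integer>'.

d = (16, 4),  |d|² = 272;  R = 6+7 = 13,  c = 272−13² = 103
v_rel = (8, 1),  |v_rel|² = 65;  v_rel·d = (8)·(16) + (1)·(4) = 132
65·t² − 264·t + 103 = 0  ⇒  m = 132² − 65·103 = 10729
m = 10729 > 0,  v_rel·d = 132 > 0  ⇒  inside

inside=yes margin=10729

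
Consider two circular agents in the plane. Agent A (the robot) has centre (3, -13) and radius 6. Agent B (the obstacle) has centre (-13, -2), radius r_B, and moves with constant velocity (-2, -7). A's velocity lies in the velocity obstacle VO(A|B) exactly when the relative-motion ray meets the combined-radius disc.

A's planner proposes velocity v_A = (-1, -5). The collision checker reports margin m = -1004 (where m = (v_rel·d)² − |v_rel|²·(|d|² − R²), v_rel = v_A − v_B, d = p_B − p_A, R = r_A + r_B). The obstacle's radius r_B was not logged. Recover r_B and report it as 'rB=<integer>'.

m = -1004
d = (-16, 11);  v_rel = (1, 2),  |v_rel|² = 5
v_rel×d = (1)·(11) − (2)·(-16) = 43
since m = R²·5 − 43²:  R² = (1849 + -1004) / 5 = 169
R = √169 = 13  ⇒  r_B = 13 − 6 = 7

rB=7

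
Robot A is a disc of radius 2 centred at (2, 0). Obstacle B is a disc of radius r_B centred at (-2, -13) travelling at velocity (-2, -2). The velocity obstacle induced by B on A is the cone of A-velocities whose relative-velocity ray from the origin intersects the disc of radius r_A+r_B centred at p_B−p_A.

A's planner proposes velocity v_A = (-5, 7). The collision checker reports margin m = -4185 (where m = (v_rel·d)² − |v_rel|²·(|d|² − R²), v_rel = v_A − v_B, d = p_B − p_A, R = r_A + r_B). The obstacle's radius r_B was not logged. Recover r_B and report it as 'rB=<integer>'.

m = -4185
d = (-4, -13);  v_rel = (-3, 9),  |v_rel|² = 90
v_rel×d = (-3)·(-13) − (9)·(-4) = 75
since m = R²·90 − 75²:  R² = (5625 + -4185) / 90 = 16
R = √16 = 4  ⇒  r_B = 4 − 2 = 2

rB=2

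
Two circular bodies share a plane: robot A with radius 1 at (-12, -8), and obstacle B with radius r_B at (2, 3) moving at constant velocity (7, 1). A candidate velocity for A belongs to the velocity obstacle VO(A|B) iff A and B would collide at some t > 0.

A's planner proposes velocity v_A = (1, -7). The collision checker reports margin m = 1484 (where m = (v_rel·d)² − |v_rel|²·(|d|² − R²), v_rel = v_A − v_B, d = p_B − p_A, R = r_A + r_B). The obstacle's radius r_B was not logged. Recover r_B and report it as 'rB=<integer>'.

m = 1484
d = (14, 11);  v_rel = (-6, -8),  |v_rel|² = 100
v_rel×d = (-6)·(11) − (-8)·(14) = 46
since m = R²·100 − 46²:  R² = (2116 + 1484) / 100 = 36
R = √36 = 6  ⇒  r_B = 6 − 1 = 5

rB=5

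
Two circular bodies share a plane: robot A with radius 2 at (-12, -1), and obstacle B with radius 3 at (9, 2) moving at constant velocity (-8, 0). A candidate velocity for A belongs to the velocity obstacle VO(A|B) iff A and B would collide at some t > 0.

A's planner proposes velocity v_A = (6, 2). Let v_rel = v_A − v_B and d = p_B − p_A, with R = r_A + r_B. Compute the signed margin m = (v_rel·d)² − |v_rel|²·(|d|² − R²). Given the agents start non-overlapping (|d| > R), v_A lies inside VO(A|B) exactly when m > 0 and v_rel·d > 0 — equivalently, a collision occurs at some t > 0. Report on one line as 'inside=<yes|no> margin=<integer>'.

d = (21, 3),  |d|² = 450;  R = 2+3 = 5,  c = 450−5² = 425
v_rel = (14, 2),  |v_rel|² = 200;  v_rel·d = (14)·(21) + (2)·(3) = 300
200·t² − 600·t + 425 = 0  ⇒  m = 300² − 200·425 = 5000
m = 5000 > 0,  v_rel·d = 300 > 0  ⇒  inside

inside=yes margin=5000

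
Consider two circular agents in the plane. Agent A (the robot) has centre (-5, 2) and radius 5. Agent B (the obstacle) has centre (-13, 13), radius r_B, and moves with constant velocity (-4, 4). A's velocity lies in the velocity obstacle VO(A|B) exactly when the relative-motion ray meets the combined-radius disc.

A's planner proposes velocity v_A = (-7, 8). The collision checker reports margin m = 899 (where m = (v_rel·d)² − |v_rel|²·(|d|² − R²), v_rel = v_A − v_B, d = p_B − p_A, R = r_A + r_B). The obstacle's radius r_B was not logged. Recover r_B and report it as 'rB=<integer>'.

m = 899
d = (-8, 11);  v_rel = (-3, 4),  |v_rel|² = 25
v_rel×d = (-3)·(11) − (4)·(-8) = -1
since m = R²·25 − (-1)²:  R² = (1 + 899) / 25 = 36
R = √36 = 6  ⇒  r_B = 6 − 5 = 1

rB=1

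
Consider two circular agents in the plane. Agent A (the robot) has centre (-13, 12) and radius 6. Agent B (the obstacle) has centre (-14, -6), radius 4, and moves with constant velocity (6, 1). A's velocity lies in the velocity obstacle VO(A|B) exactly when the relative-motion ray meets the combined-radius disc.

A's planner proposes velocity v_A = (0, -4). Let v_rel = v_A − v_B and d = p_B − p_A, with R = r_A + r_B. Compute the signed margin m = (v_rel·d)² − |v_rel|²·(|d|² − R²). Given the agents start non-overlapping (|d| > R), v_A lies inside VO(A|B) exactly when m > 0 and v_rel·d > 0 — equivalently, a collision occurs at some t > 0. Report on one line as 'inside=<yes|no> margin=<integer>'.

d = (-1, -18),  |d|² = 325;  R = 6+4 = 10,  c = 325−10² = 225
v_rel = (-6, -5),  |v_rel|² = 61;  v_rel·d = (-6)·(-1) + (-5)·(-18) = 96
61·t² − 192·t + 225 = 0  ⇒  m = 96² − 61·225 = -4509
m = -4509 < 0,  v_rel·d = 96 > 0  ⇒  outside

inside=no margin=-4509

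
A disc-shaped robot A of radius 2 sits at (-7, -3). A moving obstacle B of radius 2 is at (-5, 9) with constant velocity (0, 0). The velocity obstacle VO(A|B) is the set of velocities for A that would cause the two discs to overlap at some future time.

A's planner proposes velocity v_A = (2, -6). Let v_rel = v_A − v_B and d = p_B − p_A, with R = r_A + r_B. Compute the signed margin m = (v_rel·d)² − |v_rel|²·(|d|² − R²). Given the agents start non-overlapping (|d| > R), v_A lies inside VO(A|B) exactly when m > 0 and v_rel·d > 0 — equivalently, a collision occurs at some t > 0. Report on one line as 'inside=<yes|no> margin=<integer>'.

d = (2, 12),  |d|² = 148;  R = 2+2 = 4,  c = 148−4² = 132
v_rel = (2, -6),  |v_rel|² = 40;  v_rel·d = (2)·(2) + (-6)·(12) = -68
40·t² + 136·t + 132 = 0  ⇒  m = (-68)² − 40·132 = -656
m = -656 < 0,  v_rel·d = -68 < 0  ⇒  outside

inside=no margin=-656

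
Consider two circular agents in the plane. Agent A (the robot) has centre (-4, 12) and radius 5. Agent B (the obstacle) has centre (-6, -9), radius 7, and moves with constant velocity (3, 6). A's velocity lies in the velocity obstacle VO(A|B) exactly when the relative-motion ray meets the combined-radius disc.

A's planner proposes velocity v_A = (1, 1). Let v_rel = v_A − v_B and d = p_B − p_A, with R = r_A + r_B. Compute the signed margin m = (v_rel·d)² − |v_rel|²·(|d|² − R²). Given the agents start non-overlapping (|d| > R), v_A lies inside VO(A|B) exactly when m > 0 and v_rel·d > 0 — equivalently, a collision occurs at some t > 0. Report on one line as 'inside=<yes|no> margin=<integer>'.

d = (-2, -21),  |d|² = 445;  R = 5+7 = 12,  c = 445−12² = 301
v_rel = (-2, -5),  |v_rel|² = 29;  v_rel·d = (-2)·(-2) + (-5)·(-21) = 109
29·t² − 218·t + 301 = 0  ⇒  m = 109² − 29·301 = 3152
m = 3152 > 0,  v_rel·d = 109 > 0  ⇒  inside

inside=yes margin=3152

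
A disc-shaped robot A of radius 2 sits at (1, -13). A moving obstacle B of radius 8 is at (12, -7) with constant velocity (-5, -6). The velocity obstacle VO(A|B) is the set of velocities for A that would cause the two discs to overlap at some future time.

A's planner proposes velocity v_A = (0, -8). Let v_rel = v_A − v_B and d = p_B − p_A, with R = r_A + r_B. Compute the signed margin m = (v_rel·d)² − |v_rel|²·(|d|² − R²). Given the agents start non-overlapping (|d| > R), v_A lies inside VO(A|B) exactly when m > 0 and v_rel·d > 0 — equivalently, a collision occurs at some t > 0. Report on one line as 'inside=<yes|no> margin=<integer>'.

d = (11, 6),  |d|² = 157;  R = 2+8 = 10,  c = 157−10² = 57
v_rel = (5, -2),  |v_rel|² = 29;  v_rel·d = (5)·(11) + (-2)·(6) = 43
29·t² − 86·t + 57 = 0  ⇒  m = 43² − 29·57 = 196
m = 196 > 0,  v_rel·d = 43 > 0  ⇒  inside

inside=yes margin=196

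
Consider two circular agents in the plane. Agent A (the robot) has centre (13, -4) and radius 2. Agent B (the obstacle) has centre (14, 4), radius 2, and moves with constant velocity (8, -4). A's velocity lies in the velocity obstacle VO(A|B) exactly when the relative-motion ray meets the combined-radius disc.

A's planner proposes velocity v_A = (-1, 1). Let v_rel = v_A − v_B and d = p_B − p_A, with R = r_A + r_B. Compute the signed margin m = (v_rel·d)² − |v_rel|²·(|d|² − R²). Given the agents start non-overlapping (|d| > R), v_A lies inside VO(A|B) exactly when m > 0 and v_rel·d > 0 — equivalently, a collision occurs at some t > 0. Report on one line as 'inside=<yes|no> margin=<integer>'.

d = (1, 8),  |d|² = 65;  R = 2+2 = 4,  c = 65−4² = 49
v_rel = (-9, 5),  |v_rel|² = 106;  v_rel·d = (-9)·(1) + (5)·(8) = 31
106·t² − 62·t + 49 = 0  ⇒  m = 31² − 106·49 = -4233
m = -4233 < 0,  v_rel·d = 31 > 0  ⇒  outside

inside=no margin=-4233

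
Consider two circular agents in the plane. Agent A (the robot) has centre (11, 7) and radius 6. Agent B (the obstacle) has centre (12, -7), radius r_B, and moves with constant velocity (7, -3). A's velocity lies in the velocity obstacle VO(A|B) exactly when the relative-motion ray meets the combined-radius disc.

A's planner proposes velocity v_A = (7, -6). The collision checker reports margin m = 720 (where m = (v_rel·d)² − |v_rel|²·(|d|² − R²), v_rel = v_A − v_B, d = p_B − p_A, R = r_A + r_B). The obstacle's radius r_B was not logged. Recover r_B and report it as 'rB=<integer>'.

m = 720
d = (1, -14);  v_rel = (0, -3),  |v_rel|² = 9
v_rel×d = (0)·(-14) − (-3)·(1) = 3
since m = R²·9 − 3²:  R² = (9 + 720) / 9 = 81
R = √81 = 9  ⇒  r_B = 9 − 6 = 3

rB=3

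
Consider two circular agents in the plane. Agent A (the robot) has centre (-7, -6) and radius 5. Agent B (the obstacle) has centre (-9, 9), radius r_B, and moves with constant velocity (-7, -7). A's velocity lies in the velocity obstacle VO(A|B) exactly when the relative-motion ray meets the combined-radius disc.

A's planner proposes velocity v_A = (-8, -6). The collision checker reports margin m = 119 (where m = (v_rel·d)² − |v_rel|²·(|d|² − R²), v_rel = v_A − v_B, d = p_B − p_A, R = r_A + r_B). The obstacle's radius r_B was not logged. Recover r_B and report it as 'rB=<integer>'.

m = 119
d = (-2, 15);  v_rel = (-1, 1),  |v_rel|² = 2
v_rel×d = (-1)·(15) − (1)·(-2) = -13
since m = R²·2 − (-13)²:  R² = (169 + 119) / 2 = 144
R = √144 = 12  ⇒  r_B = 12 − 5 = 7

rB=7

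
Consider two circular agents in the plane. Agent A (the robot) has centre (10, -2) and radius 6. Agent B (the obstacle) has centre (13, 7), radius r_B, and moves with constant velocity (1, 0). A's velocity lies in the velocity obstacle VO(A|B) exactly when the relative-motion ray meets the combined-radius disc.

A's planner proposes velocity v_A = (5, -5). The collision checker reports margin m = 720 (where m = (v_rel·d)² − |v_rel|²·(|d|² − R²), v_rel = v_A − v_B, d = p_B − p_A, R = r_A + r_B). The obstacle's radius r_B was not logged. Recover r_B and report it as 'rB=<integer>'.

m = 720
d = (3, 9);  v_rel = (4, -5),  |v_rel|² = 41
v_rel×d = (4)·(9) − (-5)·(3) = 51
since m = R²·41 − 51²:  R² = (2601 + 720) / 41 = 81
R = √81 = 9  ⇒  r_B = 9 − 6 = 3

rB=3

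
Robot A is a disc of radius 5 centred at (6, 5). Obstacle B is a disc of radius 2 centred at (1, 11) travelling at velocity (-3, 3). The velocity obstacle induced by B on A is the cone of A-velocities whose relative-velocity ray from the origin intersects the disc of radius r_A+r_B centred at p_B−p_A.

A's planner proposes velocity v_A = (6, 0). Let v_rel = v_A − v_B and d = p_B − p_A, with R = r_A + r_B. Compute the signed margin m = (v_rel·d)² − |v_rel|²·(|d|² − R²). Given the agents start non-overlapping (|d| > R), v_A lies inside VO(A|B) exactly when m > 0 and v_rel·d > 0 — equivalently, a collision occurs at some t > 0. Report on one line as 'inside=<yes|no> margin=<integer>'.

d = (-5, 6),  |d|² = 61;  R = 5+2 = 7,  c = 61−7² = 12
v_rel = (9, -3),  |v_rel|² = 90;  v_rel·d = (9)·(-5) + (-3)·(6) = -63
90·t² + 126·t + 12 = 0  ⇒  m = (-63)² − 90·12 = 2889
m = 2889 > 0,  v_rel·d = -63 < 0  ⇒  outside

inside=no margin=2889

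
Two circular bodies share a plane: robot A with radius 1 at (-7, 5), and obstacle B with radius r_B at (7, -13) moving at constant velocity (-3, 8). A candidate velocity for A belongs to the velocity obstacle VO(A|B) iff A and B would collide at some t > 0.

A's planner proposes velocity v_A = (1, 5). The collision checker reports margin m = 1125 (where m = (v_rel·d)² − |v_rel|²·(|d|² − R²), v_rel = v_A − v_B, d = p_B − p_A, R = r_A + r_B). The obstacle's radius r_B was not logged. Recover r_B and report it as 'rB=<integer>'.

m = 1125
d = (14, -18);  v_rel = (4, -3),  |v_rel|² = 25
v_rel×d = (4)·(-18) − (-3)·(14) = -30
since m = R²·25 − (-30)²:  R² = (900 + 1125) / 25 = 81
R = √81 = 9  ⇒  r_B = 9 − 1 = 8

rB=8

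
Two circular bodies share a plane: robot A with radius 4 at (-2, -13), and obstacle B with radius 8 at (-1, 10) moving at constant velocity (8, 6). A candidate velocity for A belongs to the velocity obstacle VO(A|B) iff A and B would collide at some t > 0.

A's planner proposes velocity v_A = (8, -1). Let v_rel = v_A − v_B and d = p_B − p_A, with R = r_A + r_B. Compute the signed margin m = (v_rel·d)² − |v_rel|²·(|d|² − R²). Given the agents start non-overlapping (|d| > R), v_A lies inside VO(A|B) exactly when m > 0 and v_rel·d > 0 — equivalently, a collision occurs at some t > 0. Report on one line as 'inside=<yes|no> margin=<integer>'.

d = (1, 23),  |d|² = 530;  R = 4+8 = 12,  c = 530−12² = 386
v_rel = (0, -7),  |v_rel|² = 49;  v_rel·d = (0)·(1) + (-7)·(23) = -161
49·t² + 322·t + 386 = 0  ⇒  m = (-161)² − 49·386 = 7007
m = 7007 > 0,  v_rel·d = -161 < 0  ⇒  outside

inside=no margin=7007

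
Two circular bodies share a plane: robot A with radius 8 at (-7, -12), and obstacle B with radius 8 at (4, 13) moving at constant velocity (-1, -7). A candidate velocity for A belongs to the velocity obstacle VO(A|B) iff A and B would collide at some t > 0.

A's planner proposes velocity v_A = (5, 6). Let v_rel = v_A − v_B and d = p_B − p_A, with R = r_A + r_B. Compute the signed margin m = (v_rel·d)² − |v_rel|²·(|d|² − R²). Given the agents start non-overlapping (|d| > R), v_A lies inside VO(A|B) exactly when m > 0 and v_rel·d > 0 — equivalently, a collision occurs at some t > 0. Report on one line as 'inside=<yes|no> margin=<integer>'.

d = (11, 25),  |d|² = 746;  R = 8+8 = 16,  c = 746−16² = 490
v_rel = (6, 13),  |v_rel|² = 205;  v_rel·d = (6)·(11) + (13)·(25) = 391
205·t² − 782·t + 490 = 0  ⇒  m = 391² − 205·490 = 52431
m = 52431 > 0,  v_rel·d = 391 > 0  ⇒  inside

inside=yes margin=52431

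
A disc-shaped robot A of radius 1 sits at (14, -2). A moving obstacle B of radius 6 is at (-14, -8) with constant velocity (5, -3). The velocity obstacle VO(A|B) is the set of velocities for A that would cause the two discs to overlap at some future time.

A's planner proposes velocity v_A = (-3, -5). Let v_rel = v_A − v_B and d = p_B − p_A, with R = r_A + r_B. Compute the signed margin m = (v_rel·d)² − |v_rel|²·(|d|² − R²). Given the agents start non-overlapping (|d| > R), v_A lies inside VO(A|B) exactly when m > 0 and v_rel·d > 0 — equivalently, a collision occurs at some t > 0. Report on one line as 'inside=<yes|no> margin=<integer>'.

d = (-28, -6),  |d|² = 820;  R = 1+6 = 7,  c = 820−7² = 771
v_rel = (-8, -2),  |v_rel|² = 68;  v_rel·d = (-8)·(-28) + (-2)·(-6) = 236
68·t² − 472·t + 771 = 0  ⇒  m = 236² − 68·771 = 3268
m = 3268 > 0,  v_rel·d = 236 > 0  ⇒  inside

inside=yes margin=3268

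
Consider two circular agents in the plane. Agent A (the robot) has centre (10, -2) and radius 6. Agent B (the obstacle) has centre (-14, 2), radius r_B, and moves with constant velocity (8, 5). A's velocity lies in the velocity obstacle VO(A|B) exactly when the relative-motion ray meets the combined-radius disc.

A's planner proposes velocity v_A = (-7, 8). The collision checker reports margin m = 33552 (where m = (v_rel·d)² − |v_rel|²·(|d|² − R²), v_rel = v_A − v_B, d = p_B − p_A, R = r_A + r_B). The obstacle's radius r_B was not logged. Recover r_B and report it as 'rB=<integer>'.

m = 33552
d = (-24, 4);  v_rel = (-15, 3),  |v_rel|² = 234
v_rel×d = (-15)·(4) − (3)·(-24) = 12
since m = R²·234 − 12²:  R² = (144 + 33552) / 234 = 144
R = √144 = 12  ⇒  r_B = 12 − 6 = 6

rB=6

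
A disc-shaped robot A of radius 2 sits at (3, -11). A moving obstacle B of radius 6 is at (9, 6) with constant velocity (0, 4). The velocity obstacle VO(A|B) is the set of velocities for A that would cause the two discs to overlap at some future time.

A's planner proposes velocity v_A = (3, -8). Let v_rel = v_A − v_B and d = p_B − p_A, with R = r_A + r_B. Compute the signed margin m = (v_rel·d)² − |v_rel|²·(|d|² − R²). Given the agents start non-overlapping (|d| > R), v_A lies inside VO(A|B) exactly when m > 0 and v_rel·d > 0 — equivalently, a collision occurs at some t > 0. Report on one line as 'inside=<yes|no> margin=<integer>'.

d = (6, 17),  |d|² = 325;  R = 2+6 = 8,  c = 325−8² = 261
v_rel = (3, -12),  |v_rel|² = 153;  v_rel·d = (3)·(6) + (-12)·(17) = -186
153·t² + 372·t + 261 = 0  ⇒  m = (-186)² − 153·261 = -5337
m = -5337 < 0,  v_rel·d = -186 < 0  ⇒  outside

inside=no margin=-5337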